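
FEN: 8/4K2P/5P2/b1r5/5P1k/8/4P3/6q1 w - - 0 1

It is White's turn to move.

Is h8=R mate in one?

no

After h8=R: black king on h4; in check: yes, from the white rook on h8.
Black has 3 legal replies: Kg4, Kg3, Rh5.
In check but a legal move exists → not checkmate.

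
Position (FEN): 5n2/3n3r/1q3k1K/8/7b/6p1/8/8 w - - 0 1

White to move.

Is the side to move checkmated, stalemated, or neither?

White to move; white king on h6.
In check: yes, from the black rook on h7.
King squares — g5: attacked by Bh4; h5: attacked by Rh7; g6: attacked by Kf6; g7: attacked by Kf6; h7: attacked by Nf8.
Legal moves for White: none.
In check with no legal moves → checkmate.

checkmate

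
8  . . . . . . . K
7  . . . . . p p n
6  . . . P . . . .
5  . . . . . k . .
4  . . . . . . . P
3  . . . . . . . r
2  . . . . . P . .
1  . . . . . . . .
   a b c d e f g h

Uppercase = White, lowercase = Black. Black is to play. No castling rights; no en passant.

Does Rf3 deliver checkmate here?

no

After Rf3: white king on h8; in check: no.
White is not in check, so this cannot be checkmate.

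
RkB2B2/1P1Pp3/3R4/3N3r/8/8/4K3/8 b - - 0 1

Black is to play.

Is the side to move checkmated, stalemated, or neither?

Black to move; black king on b8.
In check: yes, from the white rook on a8.
King squares — a7: attacked by Ra8; b7: attacked by Bc8; c7: attacked by Nd5; a8: attacked by Pb7; c8: attacked by Pb7.
Legal moves for Black: none.
In check with no legal moves → checkmate.

checkmate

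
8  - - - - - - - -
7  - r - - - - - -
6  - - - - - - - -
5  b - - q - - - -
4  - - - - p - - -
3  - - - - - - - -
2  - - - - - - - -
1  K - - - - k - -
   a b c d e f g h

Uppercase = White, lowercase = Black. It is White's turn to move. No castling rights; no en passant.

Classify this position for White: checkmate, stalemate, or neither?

White to move; white king on a1.
In check: no.
King squares — b1: attacked by Rb7; a2: attacked by Qd5; b2: attacked by Rb7.
Legal moves for White: none.
Not in check and no legal moves → stalemate.

stalemate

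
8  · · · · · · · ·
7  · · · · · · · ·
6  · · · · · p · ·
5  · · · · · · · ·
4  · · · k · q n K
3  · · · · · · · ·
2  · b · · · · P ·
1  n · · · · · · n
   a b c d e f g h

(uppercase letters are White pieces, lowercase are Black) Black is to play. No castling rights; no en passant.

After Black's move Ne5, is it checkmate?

After Ne5: white king on h4; in check: yes, from the black queen on f4.
White has 3 legal replies: Kh5, Kh3, g4.
In check but a legal move exists → not checkmate.

no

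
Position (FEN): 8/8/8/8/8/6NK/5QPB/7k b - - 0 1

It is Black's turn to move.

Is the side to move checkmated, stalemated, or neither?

Black to move; black king on h1.
In check: yes, from the white knight on g3.
King squares — g1: attacked by Qf2; g2: attacked by Qf2; h2: attacked by Kh3.
Legal moves for Black: none.
In check with no legal moves → checkmate.

checkmate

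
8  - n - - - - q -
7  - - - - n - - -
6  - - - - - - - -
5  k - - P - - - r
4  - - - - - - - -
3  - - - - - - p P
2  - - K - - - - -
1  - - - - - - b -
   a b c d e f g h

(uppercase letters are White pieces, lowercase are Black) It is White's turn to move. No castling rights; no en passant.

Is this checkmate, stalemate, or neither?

White to move; white king on c2.
In check: no.
Legal moves for White: Kd3, Kc3, Kb3, Kd2, Kb2, Kd1, Kc1, Kb1, d6, h4.
White has 10 legal moves and is not in check → neither.

neither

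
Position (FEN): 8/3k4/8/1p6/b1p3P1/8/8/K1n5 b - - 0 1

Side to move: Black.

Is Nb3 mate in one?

no

After Nb3: white king on a1; in check: yes, from the black knight on b3.
White has 3 legal replies: Kb2, Ka2, Kb1.
In check but a legal move exists → not checkmate.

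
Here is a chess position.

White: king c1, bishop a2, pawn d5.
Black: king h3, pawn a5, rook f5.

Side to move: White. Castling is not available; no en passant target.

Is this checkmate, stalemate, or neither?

White to move; white king on c1.
In check: no.
Legal moves for White: Bc4, Bb3, Bb1, Kd2, Kc2, Kb2, Kd1, Kb1, d6.
White has 9 legal moves and is not in check → neither.

neither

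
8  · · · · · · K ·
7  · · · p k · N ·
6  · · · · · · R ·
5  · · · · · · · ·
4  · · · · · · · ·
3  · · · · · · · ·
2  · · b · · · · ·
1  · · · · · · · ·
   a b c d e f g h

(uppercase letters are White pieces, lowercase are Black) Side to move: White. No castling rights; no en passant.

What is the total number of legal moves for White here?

18

White to move; king on g8.
In check: no.
Legal moves: Kh8, Kh7, Ne8, Ne6, Nh5, Nf5+, Rh6, Rf6, Re6+, Rd6, Rc6, Rb6, Ra6, Rg5, Rg4, Rg3, Rg2, Rg1.
Count: 18.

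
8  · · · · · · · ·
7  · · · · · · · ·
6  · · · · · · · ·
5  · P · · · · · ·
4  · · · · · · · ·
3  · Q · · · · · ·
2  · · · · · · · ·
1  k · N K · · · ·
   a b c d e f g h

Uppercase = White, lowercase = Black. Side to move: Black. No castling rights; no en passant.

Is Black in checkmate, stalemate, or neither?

stalemate

Black to move; black king on a1.
In check: no.
King squares — b1: attacked by Qb3; a2: attacked by Nc1; b2: attacked by Qb3.
Legal moves for Black: none.
Not in check and no legal moves → stalemate.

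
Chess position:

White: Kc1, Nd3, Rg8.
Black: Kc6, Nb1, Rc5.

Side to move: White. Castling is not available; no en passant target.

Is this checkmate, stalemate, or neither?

neither

White to move; white king on c1.
In check: yes, from the black rook on c5.
Legal moves for White: Kb2, Kd1, Kxb1, Nxc5.
White is in check but has 4 legal moves → neither.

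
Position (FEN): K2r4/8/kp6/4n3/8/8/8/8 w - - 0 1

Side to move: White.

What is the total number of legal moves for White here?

White to move; king on a8.
In check: yes, from the black rook on d8.
Legal moves: none.
Count: 0.

0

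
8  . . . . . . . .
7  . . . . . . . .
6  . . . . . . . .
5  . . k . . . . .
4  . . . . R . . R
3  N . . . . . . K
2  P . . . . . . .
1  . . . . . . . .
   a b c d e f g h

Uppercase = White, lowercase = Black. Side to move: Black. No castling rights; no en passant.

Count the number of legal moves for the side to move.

4

Black to move; king on c5.
In check: no.
Legal moves: Kd6, Kc6, Kb6, Kd5.
Count: 4.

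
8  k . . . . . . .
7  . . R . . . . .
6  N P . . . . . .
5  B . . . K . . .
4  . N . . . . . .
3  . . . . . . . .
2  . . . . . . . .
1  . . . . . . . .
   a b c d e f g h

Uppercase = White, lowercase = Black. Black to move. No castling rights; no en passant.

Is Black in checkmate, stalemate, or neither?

stalemate

Black to move; black king on a8.
In check: no.
King squares — a7: attacked by Pb6; b7: attacked by Rc7; b8: attacked by Na6.
Legal moves for Black: none.
Not in check and no legal moves → stalemate.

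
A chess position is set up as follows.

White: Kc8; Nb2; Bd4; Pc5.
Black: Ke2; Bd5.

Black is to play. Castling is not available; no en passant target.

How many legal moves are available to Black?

17

Black to move; king on e2.
In check: no.
Legal moves: Bg8, Ba8, Bf7, Bb7+, Be6+, Bc6, Be4, Bc4, Bf3, Bb3, Bg2, Ba2, Bh1, Kf3, Kd2, Kf1, Ke1.
Count: 17.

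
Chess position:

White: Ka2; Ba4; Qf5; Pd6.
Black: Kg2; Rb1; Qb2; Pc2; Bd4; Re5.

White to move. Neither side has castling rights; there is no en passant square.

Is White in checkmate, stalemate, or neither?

White to move; white king on a2.
In check: yes, from the black queen on b2.
King squares — a1: attacked by Rb1; b1: attacked by Qb2; b2: attacked by Rb1; a3: attacked by Qb2; b3: attacked by Qb2.
Legal moves for White: none.
In check with no legal moves → checkmate.

checkmate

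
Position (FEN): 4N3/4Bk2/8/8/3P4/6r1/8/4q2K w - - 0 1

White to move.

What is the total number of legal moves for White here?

White to move; king on h1.
In check: yes, from the black queen on e1.
Legal moves: Kh2.
Count: 1.

1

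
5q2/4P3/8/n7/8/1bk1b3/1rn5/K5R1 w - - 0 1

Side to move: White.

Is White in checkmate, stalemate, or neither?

White to move; white king on a1.
In check: yes, from the black knight on c2.
King squares — b1: attacked by Rb2; a2: attacked by Rb2; b2: attacked by Kc3.
Legal moves for White: none.
In check with no legal moves → checkmate.

checkmate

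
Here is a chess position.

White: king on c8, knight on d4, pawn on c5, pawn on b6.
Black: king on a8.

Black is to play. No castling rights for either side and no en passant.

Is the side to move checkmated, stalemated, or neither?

Black to move; black king on a8.
In check: no.
King squares — a7: attacked by Pb6; b7: attacked by Kc8; b8: attacked by Kc8.
Legal moves for Black: none.
Not in check and no legal moves → stalemate.

stalemate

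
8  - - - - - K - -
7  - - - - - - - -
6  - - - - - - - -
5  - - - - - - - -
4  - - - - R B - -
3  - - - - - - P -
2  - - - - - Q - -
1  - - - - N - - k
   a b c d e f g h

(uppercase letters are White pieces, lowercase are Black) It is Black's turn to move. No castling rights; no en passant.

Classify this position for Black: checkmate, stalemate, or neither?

Black to move; black king on h1.
In check: no.
King squares — g1: attacked by Qf2; g2: attacked by Ne1; h2: attacked by Qf2.
Legal moves for Black: none.
Not in check and no legal moves → stalemate.

stalemate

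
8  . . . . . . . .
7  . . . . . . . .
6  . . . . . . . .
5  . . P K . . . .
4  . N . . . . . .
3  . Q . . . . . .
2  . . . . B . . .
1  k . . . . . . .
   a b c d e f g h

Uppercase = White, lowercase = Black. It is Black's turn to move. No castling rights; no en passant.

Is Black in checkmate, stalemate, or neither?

Black to move; black king on a1.
In check: no.
King squares — b1: attacked by Qb3; a2: attacked by Qb3; b2: attacked by Qb3.
Legal moves for Black: none.
Not in check and no legal moves → stalemate.

stalemate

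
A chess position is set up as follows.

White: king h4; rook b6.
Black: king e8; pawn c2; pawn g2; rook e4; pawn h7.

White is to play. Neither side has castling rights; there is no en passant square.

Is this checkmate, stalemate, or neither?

neither

White to move; white king on h4.
In check: yes, from the black rook on e4.
Legal moves for White: Kh5, Kg5, Kh3, Kg3.
White is in check but has 4 legal moves → neither.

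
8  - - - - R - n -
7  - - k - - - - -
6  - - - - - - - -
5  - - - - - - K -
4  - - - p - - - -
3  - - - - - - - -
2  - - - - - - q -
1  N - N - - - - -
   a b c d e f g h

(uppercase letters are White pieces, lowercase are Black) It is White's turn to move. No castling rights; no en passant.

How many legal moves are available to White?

White to move; king on g5.
In check: yes, from the black queen on g2.
Legal moves: Kh5, Kf5, Kh4, Kf4.
Count: 4.

4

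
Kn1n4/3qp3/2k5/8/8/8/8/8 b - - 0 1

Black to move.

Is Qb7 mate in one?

After Qb7: white king on a8; in check: yes, from the black queen on b7.
King squares — a7: attacked by Qb7; b7: attacked by Kc6; b8: attacked by Qb7.
White has no legal moves → checkmate.

yes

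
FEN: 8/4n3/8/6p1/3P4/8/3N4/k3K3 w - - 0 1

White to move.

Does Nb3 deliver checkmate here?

After Nb3: black king on a1; in check: yes, from the white knight on b3.
Black has 3 legal replies: Kb2, Ka2, Kb1.
In check but a legal move exists → not checkmate.

no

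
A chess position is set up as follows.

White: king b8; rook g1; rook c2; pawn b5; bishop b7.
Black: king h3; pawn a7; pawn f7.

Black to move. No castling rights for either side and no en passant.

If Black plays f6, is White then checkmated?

After f6: white king on b8; in check: no.
White is not in check, so this cannot be checkmate.

no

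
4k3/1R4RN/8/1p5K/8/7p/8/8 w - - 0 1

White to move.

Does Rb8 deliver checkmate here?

After Rb8: black king on e8; in check: yes, from the white rook on b8.
King squares — d7: attacked by Rg7; e7: attacked by Rg7; f7: attacked by Rg7; d8: attacked by Rb8; f8: attacked by Nh7.
Black has no legal moves → checkmate.

yes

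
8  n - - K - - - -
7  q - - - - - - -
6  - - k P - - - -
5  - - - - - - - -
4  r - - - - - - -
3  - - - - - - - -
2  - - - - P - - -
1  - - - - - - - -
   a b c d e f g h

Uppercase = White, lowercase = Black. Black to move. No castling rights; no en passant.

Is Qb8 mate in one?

no

After Qb8: white king on d8; in check: yes, from the black queen on b8.
White has 1 legal reply: Ke7.
In check but a legal move exists → not checkmate.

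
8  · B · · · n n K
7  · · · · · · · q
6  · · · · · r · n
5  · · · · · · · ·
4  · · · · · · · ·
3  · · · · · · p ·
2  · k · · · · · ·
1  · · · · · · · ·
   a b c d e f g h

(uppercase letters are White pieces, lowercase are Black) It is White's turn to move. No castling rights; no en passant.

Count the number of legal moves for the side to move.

White to move; king on h8.
In check: yes, from the black queen on h7.
Legal moves: none.
Count: 0.

0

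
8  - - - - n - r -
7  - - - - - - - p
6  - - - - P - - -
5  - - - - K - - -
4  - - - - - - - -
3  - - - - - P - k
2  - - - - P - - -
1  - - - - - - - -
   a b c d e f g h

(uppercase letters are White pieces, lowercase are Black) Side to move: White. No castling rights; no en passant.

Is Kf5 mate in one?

After Kf5: black king on h3; in check: no.
Black is not in check, so this cannot be checkmate.

no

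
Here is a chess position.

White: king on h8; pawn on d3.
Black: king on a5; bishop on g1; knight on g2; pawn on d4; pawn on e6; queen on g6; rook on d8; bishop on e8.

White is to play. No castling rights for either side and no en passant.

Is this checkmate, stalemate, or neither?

stalemate

White to move; white king on h8.
In check: no.
King squares — g7: attacked by Qg6; h7: attacked by Qg6; g8: attacked by Qg6.
Legal moves for White: none.
Not in check and no legal moves → stalemate.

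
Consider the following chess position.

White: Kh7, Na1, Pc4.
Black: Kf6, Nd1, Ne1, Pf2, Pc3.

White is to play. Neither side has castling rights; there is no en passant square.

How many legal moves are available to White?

White to move; king on h7.
In check: no.
Legal moves: Kh8, Kg8, Kh6, Nb3, Nc2, c5.
Count: 6.

6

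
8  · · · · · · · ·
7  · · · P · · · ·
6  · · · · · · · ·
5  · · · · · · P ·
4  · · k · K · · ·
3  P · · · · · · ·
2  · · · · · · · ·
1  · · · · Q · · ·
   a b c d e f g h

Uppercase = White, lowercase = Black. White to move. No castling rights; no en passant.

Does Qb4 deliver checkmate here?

yes

After Qb4: black king on c4; in check: yes, from the white queen on b4.
King squares — b3: attacked by Qb4; c3: attacked by Qb4; d3: attacked by Ke4; b4: attacked by Pa3; d4: attacked by Qb4; b5: attacked by Qb4; c5: attacked by Qb4; d5: attacked by Ke4.
Black has no legal moves → checkmate.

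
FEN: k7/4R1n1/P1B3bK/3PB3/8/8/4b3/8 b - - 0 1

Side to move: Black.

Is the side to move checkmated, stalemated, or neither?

Black to move; black king on a8.
In check: yes, from the white bishop on c6.
King squares — a7: attacked by Re7; b7: attacked by Pa6; b8: attacked by Be5.
Legal moves for Black: none.
In check with no legal moves → checkmate.

checkmate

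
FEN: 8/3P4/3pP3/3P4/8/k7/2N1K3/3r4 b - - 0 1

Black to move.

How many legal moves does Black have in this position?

4

Black to move; king on a3.
In check: yes, from the white knight on c2.
Legal moves: Ka4, Kb3, Kb2, Ka2.
Count: 4.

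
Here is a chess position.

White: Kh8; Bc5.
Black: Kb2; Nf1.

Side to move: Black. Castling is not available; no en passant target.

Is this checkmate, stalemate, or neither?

Black to move; black king on b2.
In check: no.
Legal moves for Black: Kc3, Kb3, Kc2, Ka2, Kc1, Kb1, Ka1, Ng3, Ne3, Nh2, Nd2.
Black has 11 legal moves and is not in check → neither.

neither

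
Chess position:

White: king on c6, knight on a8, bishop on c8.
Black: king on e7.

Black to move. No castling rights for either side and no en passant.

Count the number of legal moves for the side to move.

5

Black to move; king on e7.
In check: no.
Legal moves: Kf8, Ke8, Kd8, Kf7, Kf6.
Count: 5.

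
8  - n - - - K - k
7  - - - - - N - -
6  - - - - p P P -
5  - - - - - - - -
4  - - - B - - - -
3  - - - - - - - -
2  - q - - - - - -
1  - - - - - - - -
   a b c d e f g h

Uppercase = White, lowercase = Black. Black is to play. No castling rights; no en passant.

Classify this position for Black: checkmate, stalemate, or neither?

checkmate

Black to move; black king on h8.
In check: yes, from the white knight on f7.
King squares — g7: attacked by Pf6; h7: attacked by Pg6; g8: attacked by Kf8.
Legal moves for Black: none.
In check with no legal moves → checkmate.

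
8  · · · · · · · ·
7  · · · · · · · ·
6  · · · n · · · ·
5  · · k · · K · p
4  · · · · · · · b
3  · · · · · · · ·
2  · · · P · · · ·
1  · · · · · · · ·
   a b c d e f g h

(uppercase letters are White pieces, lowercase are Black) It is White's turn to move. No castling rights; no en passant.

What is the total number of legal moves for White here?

4

White to move; king on f5.
In check: yes, from the black knight on d6.
Legal moves: Kg6, Ke6, Ke5, Kf4.
Count: 4.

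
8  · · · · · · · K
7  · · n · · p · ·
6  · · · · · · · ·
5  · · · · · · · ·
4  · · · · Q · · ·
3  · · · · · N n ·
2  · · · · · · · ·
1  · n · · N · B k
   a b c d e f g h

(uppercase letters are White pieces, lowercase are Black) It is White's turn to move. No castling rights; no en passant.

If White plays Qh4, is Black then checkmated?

After Qh4: black king on h1; in check: yes, from the white queen on h4.
King squares — g1: attacked by Nf3; g2: attacked by Ne1; h2: attacked by Bg1.
Black has no legal moves → checkmate.

yes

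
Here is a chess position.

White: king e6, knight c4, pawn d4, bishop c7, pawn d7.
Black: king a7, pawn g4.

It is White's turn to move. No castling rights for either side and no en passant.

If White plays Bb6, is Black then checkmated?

After Bb6: black king on a7; in check: yes, from the white bishop on b6.
Black has 4 legal replies: Kb8, Ka8, Kb7, Ka6.
In check but a legal move exists → not checkmate.

no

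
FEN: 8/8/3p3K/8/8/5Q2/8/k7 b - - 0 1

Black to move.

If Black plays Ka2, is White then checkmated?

After Ka2: white king on h6; in check: no.
White is not in check, so this cannot be checkmate.

no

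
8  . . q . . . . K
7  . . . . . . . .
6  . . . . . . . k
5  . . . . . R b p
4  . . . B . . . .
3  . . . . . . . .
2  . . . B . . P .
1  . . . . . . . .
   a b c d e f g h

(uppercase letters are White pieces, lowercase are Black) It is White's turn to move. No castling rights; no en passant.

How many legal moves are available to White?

White to move; king on h8.
In check: yes, from the black queen on c8.
Legal moves: Rf8.
Count: 1.

1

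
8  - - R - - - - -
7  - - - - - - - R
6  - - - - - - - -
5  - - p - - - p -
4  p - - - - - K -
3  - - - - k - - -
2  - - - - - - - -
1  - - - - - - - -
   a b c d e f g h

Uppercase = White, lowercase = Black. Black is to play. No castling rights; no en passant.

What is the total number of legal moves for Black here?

8

Black to move; king on e3.
In check: no.
Legal moves: Ke4, Kd4, Kd3, Kf2, Ke2, Kd2, c4, a3.
Count: 8.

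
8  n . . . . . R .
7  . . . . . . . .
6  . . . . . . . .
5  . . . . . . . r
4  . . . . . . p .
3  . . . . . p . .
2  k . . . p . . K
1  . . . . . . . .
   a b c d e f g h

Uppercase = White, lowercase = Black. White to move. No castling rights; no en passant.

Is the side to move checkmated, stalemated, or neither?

neither

White to move; white king on h2.
In check: yes, from the black rook on h5.
Legal moves for White: Kg3, Kg1.
White is in check but has 2 legal moves → neither.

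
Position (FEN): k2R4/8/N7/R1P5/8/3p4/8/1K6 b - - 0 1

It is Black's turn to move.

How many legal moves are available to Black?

2

Black to move; king on a8.
In check: yes, from the white rook on d8.
Legal moves: Kb7, Ka7.
Count: 2.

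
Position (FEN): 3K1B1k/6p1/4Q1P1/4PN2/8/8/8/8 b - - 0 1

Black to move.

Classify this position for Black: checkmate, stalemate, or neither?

Black to move; black king on h8.
In check: no.
King squares — g7: own pawn; h7: attacked by Pg6; g8: attacked by Qe6.
Legal moves for Black: none.
Not in check and no legal moves → stalemate.

stalemate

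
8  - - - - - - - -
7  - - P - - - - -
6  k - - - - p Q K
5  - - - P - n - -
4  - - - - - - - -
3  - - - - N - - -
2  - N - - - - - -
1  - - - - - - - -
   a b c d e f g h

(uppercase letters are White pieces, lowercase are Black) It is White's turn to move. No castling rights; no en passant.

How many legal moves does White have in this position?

4

White to move; king on h6.
In check: yes, from the black knight on f5.
Legal moves: Kh7, Kh5, Qxf5, Nxf5.
Count: 4.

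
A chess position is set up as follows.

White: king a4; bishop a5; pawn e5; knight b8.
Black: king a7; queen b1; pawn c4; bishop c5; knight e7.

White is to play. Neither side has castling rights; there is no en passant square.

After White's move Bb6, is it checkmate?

After Bb6: black king on a7; in check: yes, from the white bishop on b6.
Black has 6 legal replies: Kxb8, Ka8, Kb7, Kxb6, Bxb6, Qxb6.
In check but a legal move exists → not checkmate.

no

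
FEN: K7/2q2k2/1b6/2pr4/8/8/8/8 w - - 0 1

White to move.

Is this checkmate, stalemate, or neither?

White to move; white king on a8.
In check: no.
King squares — a7: attacked by Bb6; b7: attacked by Qc7; b8: attacked by Qc7.
Legal moves for White: none.
Not in check and no legal moves → stalemate.

stalemate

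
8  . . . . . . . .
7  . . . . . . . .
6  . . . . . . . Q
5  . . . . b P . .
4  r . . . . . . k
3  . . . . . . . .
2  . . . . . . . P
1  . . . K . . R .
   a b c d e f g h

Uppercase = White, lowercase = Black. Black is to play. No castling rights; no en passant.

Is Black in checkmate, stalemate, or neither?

Black to move; black king on h4.
In check: yes, from the white queen on h6.
King squares — g3: attacked by Rg1; h3: attacked by Qh6; g4: attacked by Rg1; g5: attacked by Rg1; h5: attacked by Qh6.
Legal moves for Black: none.
In check with no legal moves → checkmate.

checkmate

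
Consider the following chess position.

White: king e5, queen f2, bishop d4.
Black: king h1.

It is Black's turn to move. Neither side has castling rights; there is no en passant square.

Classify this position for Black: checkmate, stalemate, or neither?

Black to move; black king on h1.
In check: no.
King squares — g1: attacked by Qf2; g2: attacked by Qf2; h2: attacked by Qf2.
Legal moves for Black: none.
Not in check and no legal moves → stalemate.

stalemate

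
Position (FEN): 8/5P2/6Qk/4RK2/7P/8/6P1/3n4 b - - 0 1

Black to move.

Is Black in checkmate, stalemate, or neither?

Black to move; black king on h6.
In check: yes, from the white queen on g6.
King squares — g5: attacked by Ph4; h5: attacked by Qg6; g6: attacked by Kf5; g7: attacked by Qg6; h7: attacked by Qg6.
Legal moves for Black: none.
In check with no legal moves → checkmate.

checkmate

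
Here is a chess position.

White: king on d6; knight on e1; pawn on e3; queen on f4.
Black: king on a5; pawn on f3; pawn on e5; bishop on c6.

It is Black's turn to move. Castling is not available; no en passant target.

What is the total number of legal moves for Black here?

14

Black to move; king on a5.
In check: no.
Legal moves: Be8, Ba8, Bd7, Bb7, Bd5, Bb5, Be4, Ba4, Kb6, Ka6, Kb5, exf4, e4, f2.
Count: 14.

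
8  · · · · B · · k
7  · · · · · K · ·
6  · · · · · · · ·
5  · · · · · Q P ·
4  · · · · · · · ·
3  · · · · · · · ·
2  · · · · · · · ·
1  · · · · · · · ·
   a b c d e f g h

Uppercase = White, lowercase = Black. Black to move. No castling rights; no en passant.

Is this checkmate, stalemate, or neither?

stalemate

Black to move; black king on h8.
In check: no.
King squares — g7: attacked by Kf7; h7: attacked by Qf5; g8: attacked by Kf7.
Legal moves for Black: none.
Not in check and no legal moves → stalemate.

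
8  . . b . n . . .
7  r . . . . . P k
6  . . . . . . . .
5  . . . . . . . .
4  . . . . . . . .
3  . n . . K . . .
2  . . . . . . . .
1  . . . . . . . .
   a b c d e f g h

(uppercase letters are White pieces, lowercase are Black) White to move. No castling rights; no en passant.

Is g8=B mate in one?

no

After g8=B: black king on h7; in check: yes, from the white bishop on g8.
Black has 5 legal replies: Kh8, Kxg8, Kg7, Kh6, Kg6.
In check but a legal move exists → not checkmate.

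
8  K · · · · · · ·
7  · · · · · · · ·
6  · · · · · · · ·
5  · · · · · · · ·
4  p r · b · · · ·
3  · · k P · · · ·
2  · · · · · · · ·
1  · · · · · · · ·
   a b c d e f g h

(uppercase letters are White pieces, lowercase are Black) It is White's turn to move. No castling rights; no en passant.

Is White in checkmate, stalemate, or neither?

White to move; white king on a8.
In check: no.
King squares — a7: attacked by Bd4; b7: attacked by Rb4; b8: attacked by Rb4.
Legal moves for White: none.
Not in check and no legal moves → stalemate.

stalemate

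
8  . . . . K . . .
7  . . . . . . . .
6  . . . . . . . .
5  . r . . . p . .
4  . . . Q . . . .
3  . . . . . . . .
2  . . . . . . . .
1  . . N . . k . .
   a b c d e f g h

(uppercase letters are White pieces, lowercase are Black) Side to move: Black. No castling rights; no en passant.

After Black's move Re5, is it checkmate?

After Re5: white king on e8; in check: yes, from the black rook on e5.
White has 5 legal replies: Kf8, Kd8, Kf7, Kd7, Qxe5.
In check but a legal move exists → not checkmate.

no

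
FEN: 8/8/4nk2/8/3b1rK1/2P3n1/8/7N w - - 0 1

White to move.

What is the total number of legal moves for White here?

White to move; king on g4.
In check: yes, from the black rook on f4.
Legal moves: Kh3, Kxg3.
Count: 2.

2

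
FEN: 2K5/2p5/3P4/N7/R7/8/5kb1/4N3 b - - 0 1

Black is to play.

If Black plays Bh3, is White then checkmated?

no

After Bh3: white king on c8; in check: yes, from the black bishop on h3.
White has 6 legal replies: Kd8, Kb8, Kxc7, Kb7, Rg4, d7.
In check but a legal move exists → not checkmate.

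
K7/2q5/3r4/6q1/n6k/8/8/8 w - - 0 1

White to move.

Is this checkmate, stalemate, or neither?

White to move; white king on a8.
In check: no.
King squares — a7: attacked by Qc7; b7: attacked by Qc7; b8: attacked by Qc7.
Legal moves for White: none.
Not in check and no legal moves → stalemate.

stalemate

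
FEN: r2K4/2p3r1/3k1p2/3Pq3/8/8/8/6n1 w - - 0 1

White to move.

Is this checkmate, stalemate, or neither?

checkmate

White to move; white king on d8.
In check: yes, from the black rook on a8.
King squares — c7: attacked by Kd6; d7: attacked by Kd6; e7: attacked by Qe5; c8: attacked by Ra8; e8: attacked by Qe5.
Legal moves for White: none.
In check with no legal moves → checkmate.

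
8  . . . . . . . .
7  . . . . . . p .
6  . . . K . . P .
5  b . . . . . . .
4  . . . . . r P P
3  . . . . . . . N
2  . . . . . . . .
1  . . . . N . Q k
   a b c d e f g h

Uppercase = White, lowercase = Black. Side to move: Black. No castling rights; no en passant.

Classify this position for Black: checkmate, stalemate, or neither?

Black to move; black king on h1.
In check: yes, from the white queen on g1.
King squares — g1: attacked by Nh3; g2: attacked by Ne1; h2: attacked by Qg1.
Legal moves for Black: none.
In check with no legal moves → checkmate.

checkmate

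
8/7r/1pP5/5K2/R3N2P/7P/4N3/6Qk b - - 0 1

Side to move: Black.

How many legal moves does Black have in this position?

Black to move; king on h1.
In check: yes, from the white queen on g1.
Legal moves: none.
Count: 0.

0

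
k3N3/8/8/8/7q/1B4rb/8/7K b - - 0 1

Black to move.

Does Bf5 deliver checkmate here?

yes

After Bf5: white king on h1; in check: yes, from the black queen on h4.
King squares — g1: attacked by Rg3; g2: attacked by Rg3; h2: attacked by Qh4.
White has no legal moves → checkmate.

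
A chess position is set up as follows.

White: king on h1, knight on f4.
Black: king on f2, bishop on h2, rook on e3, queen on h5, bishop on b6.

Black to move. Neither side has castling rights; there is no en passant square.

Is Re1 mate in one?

After Re1: white king on h1; in check: yes, from the black rook on e1.
King squares — g1: attacked by Re1; g2: attacked by Kf2; h2: attacked by Qh5.
White has no legal moves → checkmate.

yes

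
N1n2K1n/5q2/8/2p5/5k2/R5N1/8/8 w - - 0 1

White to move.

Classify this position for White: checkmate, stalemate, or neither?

checkmate

White to move; white king on f8.
In check: yes, from the black queen on f7.
King squares — e7: attacked by Qf7; f7: attacked by Nh8; g7: attacked by Qf7; e8: attacked by Qf7; g8: attacked by Qf7.
Legal moves for White: none.
In check with no legal moves → checkmate.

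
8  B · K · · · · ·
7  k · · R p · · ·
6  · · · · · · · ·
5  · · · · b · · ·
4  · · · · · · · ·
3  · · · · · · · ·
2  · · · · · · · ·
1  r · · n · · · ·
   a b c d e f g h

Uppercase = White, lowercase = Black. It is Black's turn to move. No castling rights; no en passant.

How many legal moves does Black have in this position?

4

Black to move; king on a7.
In check: yes, from the white rook on d7.
Legal moves: Kxa8, Kb6, Ka6, Bc7.
Count: 4.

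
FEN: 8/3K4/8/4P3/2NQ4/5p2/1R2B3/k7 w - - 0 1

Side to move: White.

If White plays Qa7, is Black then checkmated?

After Qa7: black king on a1; in check: yes, from the white queen on a7.
King squares — b1: attacked by Rb2; a2: attacked by Rb2; b2: attacked by Nc4.
Black has no legal moves → checkmate.

yes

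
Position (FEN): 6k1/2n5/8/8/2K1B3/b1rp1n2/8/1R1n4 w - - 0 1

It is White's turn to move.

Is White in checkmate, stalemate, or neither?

White to move; white king on c4.
In check: yes, from the black rook on c3.
King squares — b3: attacked by Rc3; c3: attacked by Nd1; d3: attacked by Rc3; b4: attacked by Ba3; d4: attacked by Nf3; b5: attacked by Nc7; c5: attacked by Ba3; d5: attacked by Nc7.
Legal moves for White: none.
In check with no legal moves → checkmate.

checkmate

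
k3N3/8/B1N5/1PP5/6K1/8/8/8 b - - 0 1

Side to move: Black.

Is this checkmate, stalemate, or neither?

stalemate

Black to move; black king on a8.
In check: no.
King squares — a7: attacked by Nc6; b7: attacked by Ba6; b8: attacked by Nc6.
Legal moves for Black: none.
Not in check and no legal moves → stalemate.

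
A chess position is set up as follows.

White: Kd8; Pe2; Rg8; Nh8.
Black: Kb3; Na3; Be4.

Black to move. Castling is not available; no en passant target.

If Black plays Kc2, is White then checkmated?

After Kc2: white king on d8; in check: no.
White is not in check, so this cannot be checkmate.

no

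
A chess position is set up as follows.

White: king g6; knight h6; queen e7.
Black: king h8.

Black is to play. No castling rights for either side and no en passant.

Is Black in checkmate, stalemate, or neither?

stalemate

Black to move; black king on h8.
In check: no.
King squares — g7: attacked by Kg6; h7: attacked by Kg6; g8: attacked by Nh6.
Legal moves for Black: none.
Not in check and no legal moves → stalemate.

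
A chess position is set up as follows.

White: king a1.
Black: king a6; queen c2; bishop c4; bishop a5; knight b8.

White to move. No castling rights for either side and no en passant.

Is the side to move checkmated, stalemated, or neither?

White to move; white king on a1.
In check: no.
King squares — b1: attacked by Qc2; a2: attacked by Qc2; b2: attacked by Qc2.
Legal moves for White: none.
Not in check and no legal moves → stalemate.

stalemate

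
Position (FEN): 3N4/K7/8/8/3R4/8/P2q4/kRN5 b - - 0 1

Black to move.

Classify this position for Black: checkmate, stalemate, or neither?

neither

Black to move; black king on a1.
In check: yes, from the white rook on b1.
Legal moves for Black: Kxb1.
Black is in check but has 1 legal move → neither.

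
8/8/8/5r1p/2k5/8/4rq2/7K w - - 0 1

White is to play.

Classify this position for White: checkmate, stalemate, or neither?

stalemate

White to move; white king on h1.
In check: no.
King squares — g1: attacked by Qf2; g2: attacked by Qf2; h2: attacked by Qf2.
Legal moves for White: none.
Not in check and no legal moves → stalemate.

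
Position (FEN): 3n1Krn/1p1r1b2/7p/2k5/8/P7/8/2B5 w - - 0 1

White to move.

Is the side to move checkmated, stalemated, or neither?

checkmate

White to move; white king on f8.
In check: yes, from the black rook on g8.
King squares — e7: attacked by Rd7; f7: attacked by Rd7; g7: attacked by Rg8; e8: attacked by Bf7; g8: attacked by Bf7.
Legal moves for White: none.
In check with no legal moves → checkmate.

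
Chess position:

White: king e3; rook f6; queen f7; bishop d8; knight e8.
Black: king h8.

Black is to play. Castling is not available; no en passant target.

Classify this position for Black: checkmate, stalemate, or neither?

stalemate

Black to move; black king on h8.
In check: no.
King squares — g7: attacked by Qf7; h7: attacked by Qf7; g8: attacked by Qf7.
Legal moves for Black: none.
Not in check and no legal moves → stalemate.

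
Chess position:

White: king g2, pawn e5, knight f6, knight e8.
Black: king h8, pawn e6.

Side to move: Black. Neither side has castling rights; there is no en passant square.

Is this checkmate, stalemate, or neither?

Black to move; black king on h8.
In check: no.
King squares — g7: attacked by Ne8; h7: attacked by Nf6; g8: attacked by Nf6.
Legal moves for Black: none.
Not in check and no legal moves → stalemate.

stalemate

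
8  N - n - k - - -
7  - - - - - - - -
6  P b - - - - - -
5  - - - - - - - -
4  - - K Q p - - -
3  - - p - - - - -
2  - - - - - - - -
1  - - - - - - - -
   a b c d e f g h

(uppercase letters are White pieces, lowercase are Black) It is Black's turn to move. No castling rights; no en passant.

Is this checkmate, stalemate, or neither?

Black to move; black king on e8.
In check: no.
Legal moves for Black: Kf8, Kf7, Ke7, Ne7, Na7, Nd6+, Bd8, Bc7, Ba7, Bc5, Ba5, Bxd4, e3, c2.
Black has 14 legal moves and is not in check → neither.

neither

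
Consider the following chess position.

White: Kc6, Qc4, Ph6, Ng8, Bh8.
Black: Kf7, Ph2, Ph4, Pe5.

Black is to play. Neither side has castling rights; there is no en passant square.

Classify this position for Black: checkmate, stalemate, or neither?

Black to move; black king on f7.
In check: yes, from the white queen on c4.
Legal moves for Black: Kf8, Ke8, Kg6.
Black is in check but has 3 legal moves → neither.

neither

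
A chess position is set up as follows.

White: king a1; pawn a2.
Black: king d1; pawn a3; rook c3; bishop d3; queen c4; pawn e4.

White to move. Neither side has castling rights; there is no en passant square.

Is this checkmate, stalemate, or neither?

stalemate

White to move; white king on a1.
In check: no.
King squares — b1: attacked by Bd3; a2: own pawn; b2: attacked by Pa3.
Legal moves for White: none.
Not in check and no legal moves → stalemate.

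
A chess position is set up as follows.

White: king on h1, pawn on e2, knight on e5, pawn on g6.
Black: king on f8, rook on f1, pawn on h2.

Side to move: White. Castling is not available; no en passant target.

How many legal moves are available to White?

2

White to move; king on h1.
In check: yes, from the black rook on f1.
Legal moves: Kxh2, Kg2.
Count: 2.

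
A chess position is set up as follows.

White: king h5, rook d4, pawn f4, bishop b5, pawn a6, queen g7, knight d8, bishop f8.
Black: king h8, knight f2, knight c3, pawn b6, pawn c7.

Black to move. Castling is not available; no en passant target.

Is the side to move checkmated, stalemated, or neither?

checkmate

Black to move; black king on h8.
In check: yes, from the white queen on g7.
King squares — g7: attacked by Bf8; h7: attacked by Qg7; g8: attacked by Qg7.
Legal moves for Black: none.
In check with no legal moves → checkmate.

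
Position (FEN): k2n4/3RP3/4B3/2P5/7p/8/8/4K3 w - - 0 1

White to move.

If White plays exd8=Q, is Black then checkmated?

yes

After exd8=Q: black king on a8; in check: yes, from the white queen on d8.
King squares — a7: attacked by Rd7; b7: attacked by Rd7; b8: attacked by Qd8.
Black has no legal moves → checkmate.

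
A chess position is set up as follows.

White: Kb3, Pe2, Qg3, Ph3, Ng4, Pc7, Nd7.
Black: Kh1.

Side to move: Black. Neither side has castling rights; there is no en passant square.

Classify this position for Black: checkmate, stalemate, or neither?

Black to move; black king on h1.
In check: no.
King squares — g1: attacked by Qg3; g2: attacked by Qg3; h2: attacked by Qg3.
Legal moves for Black: none.
Not in check and no legal moves → stalemate.

stalemate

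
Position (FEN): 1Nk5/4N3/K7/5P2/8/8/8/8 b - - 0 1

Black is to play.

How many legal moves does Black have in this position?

Black to move; king on c8.
In check: yes, from the white knight on e7.
Legal moves: Kd8, Kxb8, Kc7.
Count: 3.

3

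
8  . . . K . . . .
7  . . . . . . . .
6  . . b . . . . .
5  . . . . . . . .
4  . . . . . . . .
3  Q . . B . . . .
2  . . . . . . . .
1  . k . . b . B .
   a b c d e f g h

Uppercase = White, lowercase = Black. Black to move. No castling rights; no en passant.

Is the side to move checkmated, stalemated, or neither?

checkmate

Black to move; black king on b1.
In check: yes, from the white bishop on d3.
King squares — a1: attacked by Qa3; c1: attacked by Qa3; a2: attacked by Qa3; b2: attacked by Qa3; c2: attacked by Bd3.
Legal moves for Black: none.
In check with no legal moves → checkmate.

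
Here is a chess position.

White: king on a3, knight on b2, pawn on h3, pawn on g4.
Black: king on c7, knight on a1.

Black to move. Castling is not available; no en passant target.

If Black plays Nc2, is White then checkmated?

no

After Nc2: white king on a3; in check: yes, from the black knight on c2.
White has 3 legal replies: Ka4, Kb3, Ka2.
In check but a legal move exists → not checkmate.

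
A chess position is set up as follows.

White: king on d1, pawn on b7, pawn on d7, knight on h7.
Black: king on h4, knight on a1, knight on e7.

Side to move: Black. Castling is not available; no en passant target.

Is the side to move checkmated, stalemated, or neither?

neither

Black to move; black king on h4.
In check: no.
Legal moves for Black: Ng8, Nc8, Ng6, Nc6, Nf5, Nd5, Kh5, Kg4, Kh3, Kg3, Nb3, Nc2.
Black has 12 legal moves and is not in check → neither.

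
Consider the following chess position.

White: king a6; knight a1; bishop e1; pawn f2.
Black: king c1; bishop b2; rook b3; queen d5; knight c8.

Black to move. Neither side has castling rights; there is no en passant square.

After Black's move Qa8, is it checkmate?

yes

After Qa8: white king on a6; in check: yes, from the black queen on a8.
King squares — a5: attacked by Qa8; b5: attacked by Rb3; b6: attacked by Rb3; a7: attacked by Qa8; b7: attacked by Rb3.
White has no legal moves → checkmate.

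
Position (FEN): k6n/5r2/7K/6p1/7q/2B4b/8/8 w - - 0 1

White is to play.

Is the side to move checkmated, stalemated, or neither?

White to move; white king on h6.
In check: yes, from the black queen on h4.
King squares — g5: attacked by Qh4; h5: attacked by Qh4; g6: attacked by Nh8; g7: attacked by Rf7; h7: attacked by Qh4.
Legal moves for White: none.
In check with no legal moves → checkmate.

checkmate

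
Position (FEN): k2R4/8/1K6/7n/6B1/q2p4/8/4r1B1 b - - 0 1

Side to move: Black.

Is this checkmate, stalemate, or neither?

Black to move; black king on a8.
In check: yes, from the white rook on d8.
King squares — a7: attacked by Kb6; b7: attacked by Kb6; b8: attacked by Rd8.
Legal moves for Black: none.
In check with no legal moves → checkmate.

checkmate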